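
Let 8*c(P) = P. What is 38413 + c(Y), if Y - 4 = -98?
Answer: 153605/4 ≈ 38401.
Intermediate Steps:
Y = -94 (Y = 4 - 98 = -94)
c(P) = P/8
38413 + c(Y) = 38413 + (⅛)*(-94) = 38413 - 47/4 = 153605/4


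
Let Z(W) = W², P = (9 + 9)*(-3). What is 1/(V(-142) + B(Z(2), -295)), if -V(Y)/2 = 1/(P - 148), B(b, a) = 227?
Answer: 101/22928 ≈ 0.0044051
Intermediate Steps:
P = -54 (P = 18*(-3) = -54)
V(Y) = 1/101 (V(Y) = -2/(-54 - 148) = -2/(-202) = -2*(-1/202) = 1/101)
1/(V(-142) + B(Z(2), -295)) = 1/(1/101 + 227) = 1/(22928/101) = 101/22928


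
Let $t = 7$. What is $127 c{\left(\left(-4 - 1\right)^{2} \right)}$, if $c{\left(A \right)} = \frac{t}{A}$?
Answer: $\frac{889}{25} \approx 35.56$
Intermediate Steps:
$c{\left(A \right)} = \frac{7}{A}$
$127 c{\left(\left(-4 - 1\right)^{2} \right)} = 127 \frac{7}{\left(-4 - 1\right)^{2}} = 127 \frac{7}{\left(-5\right)^{2}} = 127 \cdot \frac{7}{25} = \frac{889}{25}$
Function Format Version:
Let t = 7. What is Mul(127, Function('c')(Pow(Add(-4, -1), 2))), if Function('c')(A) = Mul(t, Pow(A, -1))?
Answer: Rational(889, 25) ≈ 35.560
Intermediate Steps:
Function('c')(A) = Mul(7, Pow(A, -1))
Mul(127, Function('c')(Pow(Add(-4, -1), 2))) = Mul(127, Mul(7, Pow(Pow(Add(-4, -1), 2), -1))) = Mul(127, Mul(7, Pow(Pow(-5, 2), -1))) = Mul(127, Mul(7, Pow(25, -1))) = Mul(127, Mul(7, Rational(1, 25))) = Mul(127, Rational(7, 25)) = Rational(889, 25)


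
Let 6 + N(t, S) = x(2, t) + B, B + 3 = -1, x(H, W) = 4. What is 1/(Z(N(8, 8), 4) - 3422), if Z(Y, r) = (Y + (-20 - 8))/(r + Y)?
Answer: -1/3405 ≈ -0.00029369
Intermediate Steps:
B = -4 (B = -3 - 1 = -4)
N(t, S) = -6 (N(t, S) = -6 + (4 - 4) = -6 + 0 = -6)
Z(Y, r) = (-28 + Y)/(Y + r) (Z(Y, r) = (Y - 28)/(Y + r) = (-28 + Y)/(Y + r))
1/(Z(N(8, 8), 4) - 3422) = 1/((-28 - 6)/(-6 + 4) - 3422) = 1/(-34/(-2) - 3422) = 1/(-½*(-34) - 3422) = 1/(17 - 3422) = 1/(-3405) = -1/3405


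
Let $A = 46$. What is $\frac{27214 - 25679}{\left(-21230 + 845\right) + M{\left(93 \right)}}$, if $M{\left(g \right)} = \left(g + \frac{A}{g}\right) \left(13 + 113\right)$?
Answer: $- \frac{9517}{53349} \approx -0.17839$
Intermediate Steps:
$M{\left(g \right)} = 126 g + \frac{5796}{g}$ ($M{\left(g \right)} = \left(g + \frac{46}{g}\right) \left(13 + 113\right) = \left(g + \frac{46}{g}\right) 126 = 126 g + \frac{5796}{g}$)
$\frac{27214 - 25679}{\left(-21230 + 845\right) + M{\left(93 \right)}} = \frac{27214 - 25679}{\left(-21230 + 845\right) + \left(126 \cdot 93 + \frac{5796}{93}\right)} = \frac{1535}{-20385 + \left(11718 + 5796 \cdot \frac{1}{93}\right)} = \frac{1535}{-20385 + \left(11718 + \frac{1932}{31}\right)} = \frac{1535}{-20385 + \frac{365190}{31}} = \frac{1535}{- \frac{266745}{31}} = 1535 \left(- \frac{31}{266745}\right) = - \frac{9517}{53349}$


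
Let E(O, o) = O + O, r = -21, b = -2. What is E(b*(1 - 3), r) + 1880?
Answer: 1888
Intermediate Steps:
E(O, o) = 2*O
E(b*(1 - 3), r) + 1880 = 2*(-2*(1 - 3)) + 1880 = 2*(-2*(-2)) + 1880 = 2*4 + 1880 = 8 + 1880 = 1888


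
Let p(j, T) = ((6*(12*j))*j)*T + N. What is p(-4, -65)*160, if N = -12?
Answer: -11982720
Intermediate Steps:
p(j, T) = -12 + 72*T*j**2 (p(j, T) = ((6*(12*j))*j)*T - 12 = ((72*j)*j)*T - 12 = (72*j**2)*T - 12 = 72*T*j**2 - 12 = -12 + 72*T*j**2)
p(-4, -65)*160 = (-12 + 72*(-65)*(-4)**2)*160 = (-12 + 72*(-65)*16)*160 = (-12 - 74880)*160 = -74892*160 = -11982720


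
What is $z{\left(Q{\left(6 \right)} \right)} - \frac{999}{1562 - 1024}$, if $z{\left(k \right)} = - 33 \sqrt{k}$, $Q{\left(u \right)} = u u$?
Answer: $- \frac{107523}{538} \approx -199.86$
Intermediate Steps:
$Q{\left(u \right)} = u^{2}$
$z{\left(Q{\left(6 \right)} \right)} - \frac{999}{1562 - 1024} = - 33 \sqrt{6^{2}} - \frac{999}{1562 - 1024} = - 33 \sqrt{36} - \frac{999}{538} = \left(-33\right) 6 - \frac{999}{538} = -198 - \frac{999}{538} = - \frac{107523}{538}$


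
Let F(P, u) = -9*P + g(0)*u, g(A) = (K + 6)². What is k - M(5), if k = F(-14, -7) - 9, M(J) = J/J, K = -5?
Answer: 109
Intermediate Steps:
M(J) = 1
g(A) = 1 (g(A) = (-5 + 6)² = 1² = 1)
F(P, u) = u - 9*P (F(P, u) = -9*P + 1*u = -9*P + u = u - 9*P)
k = 110 (k = (-7 - 9*(-14)) - 9 = (-7 + 126) - 9 = 119 - 9 = 110)
k - M(5) = 110 - 1*1 = 110 - 1 = 109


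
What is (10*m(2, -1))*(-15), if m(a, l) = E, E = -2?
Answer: 300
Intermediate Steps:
m(a, l) = -2
(10*m(2, -1))*(-15) = (10*(-2))*(-15) = -20*(-15) = 300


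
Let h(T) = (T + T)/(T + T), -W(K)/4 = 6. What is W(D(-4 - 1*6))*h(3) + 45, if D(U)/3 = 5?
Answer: 21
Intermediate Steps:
D(U) = 15 (D(U) = 3*5 = 15)
W(K) = -24 (W(K) = -4*6 = -24)
h(T) = 1 (h(T) = (2*T)/((2*T)) = (2*T)*(1/(2*T)) = 1)
W(D(-4 - 1*6))*h(3) + 45 = -24*1 + 45 = -24 + 45 = 21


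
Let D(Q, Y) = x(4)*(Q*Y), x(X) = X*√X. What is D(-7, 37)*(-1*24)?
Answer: 49728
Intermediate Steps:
x(X) = X^(3/2)
D(Q, Y) = 8*Q*Y (D(Q, Y) = 4^(3/2)*(Q*Y) = 8*(Q*Y) = 8*Q*Y)
D(-7, 37)*(-1*24) = (8*(-7)*37)*(-1*24) = -2072*(-24) = 49728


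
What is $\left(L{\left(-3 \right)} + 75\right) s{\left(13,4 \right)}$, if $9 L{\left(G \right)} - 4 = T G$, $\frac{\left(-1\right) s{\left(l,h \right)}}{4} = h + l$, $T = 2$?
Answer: $- \frac{45764}{9} \approx -5084.9$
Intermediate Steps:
$s{\left(l,h \right)} = - 4 h - 4 l$ ($s{\left(l,h \right)} = - 4 \left(h + l\right) = - 4 h - 4 l$)
$L{\left(G \right)} = \frac{4}{9} + \frac{2 G}{9}$
$\left(L{\left(-3 \right)} + 75\right) s{\left(13,4 \right)} = \left(\left(\frac{4}{9} + \frac{2}{9} \left(-3\right)\right) + 75\right) \left(\left(-4\right) 4 - 52\right) = \left(\left(\frac{4}{9} - \frac{2}{3}\right) + 75\right) \left(-16 - 52\right) = \left(- \frac{2}{9} + 75\right) \left(-68\right) = \frac{673}{9} \left(-68\right) = - \frac{45764}{9}$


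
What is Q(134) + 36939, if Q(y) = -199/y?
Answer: 4949627/134 ≈ 36938.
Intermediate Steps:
Q(134) + 36939 = -199/134 + 36939 = 4949627/134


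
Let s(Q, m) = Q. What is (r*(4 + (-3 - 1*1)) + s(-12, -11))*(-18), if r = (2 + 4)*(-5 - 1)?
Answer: 216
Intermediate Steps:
r = -36 (r = 6*(-6) = -36)
(r*(4 + (-3 - 1*1)) + s(-12, -11))*(-18) = (-36*(4 + (-3 - 1*1)) - 12)*(-18) = (-36*(4 + (-3 - 1)) - 12)*(-18) = (-36*(4 - 4) - 12)*(-18) = (-36*0 - 12)*(-18) = (0 - 12)*(-18) = -12*(-18) = 216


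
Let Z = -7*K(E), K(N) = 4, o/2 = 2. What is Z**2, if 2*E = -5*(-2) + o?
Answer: 784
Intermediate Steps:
o = 4 (o = 2*2 = 4)
E = 7 (E = (-5*(-2) + 4)/2 = (10 + 4)/2 = (1/2)*14 = 7)
Z = -28 (Z = -7*4 = -28)
Z**2 = (-28)**2 = 784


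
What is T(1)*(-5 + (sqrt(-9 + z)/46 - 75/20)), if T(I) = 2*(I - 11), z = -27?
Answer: 175 - 60*I/23 ≈ 175.0 - 2.6087*I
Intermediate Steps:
T(I) = -22 + 2*I (T(I) = 2*(-11 + I) = -22 + 2*I)
T(1)*(-5 + (sqrt(-9 + z)/46 - 75/20)) = (-22 + 2*1)*(-5 + (sqrt(-9 - 27)/46 - 75/20)) = (-22 + 2)*(-5 + (sqrt(-36)*(1/46) - 75*1/20)) = -20*(-5 + ((6*I)*(1/46) - 15/4)) = -20*(-5 + (3*I/23 - 15/4)) = -20*(-5 + (-15/4 + 3*I/23)) = -20*(-35/4 + 3*I/23) = 175 - 60*I/23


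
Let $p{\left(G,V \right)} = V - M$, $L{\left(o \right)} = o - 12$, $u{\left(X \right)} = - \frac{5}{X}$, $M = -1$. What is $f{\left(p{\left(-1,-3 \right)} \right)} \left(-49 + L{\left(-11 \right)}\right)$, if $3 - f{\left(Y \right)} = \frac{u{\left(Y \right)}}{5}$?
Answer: $-180$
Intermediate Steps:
$L{\left(o \right)} = -12 + o$
$p{\left(G,V \right)} = 1 + V$ ($p{\left(G,V \right)} = V - -1 = V + 1 = 1 + V$)
$f{\left(Y \right)} = 3 + \frac{1}{Y}$ ($f{\left(Y \right)} = 3 - \frac{\left(-5\right) \frac{1}{Y}}{5} = 3 - - \frac{5}{Y} \frac{1}{5} = 3 - - \frac{1}{Y} = 3 + \frac{1}{Y}$)
$f{\left(p{\left(-1,-3 \right)} \right)} \left(-49 + L{\left(-11 \right)}\right) = \left(3 + \frac{1}{1 - 3}\right) \left(-49 - 23\right) = \left(3 + \frac{1}{-2}\right) \left(-49 - 23\right) = \left(3 - \frac{1}{2}\right) \left(-72\right) = \frac{5}{2} \left(-72\right) = -180$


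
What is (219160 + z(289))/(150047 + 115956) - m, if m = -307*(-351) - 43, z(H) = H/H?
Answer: -28652027981/266003 ≈ -1.0771e+5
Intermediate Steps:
z(H) = 1
m = 107714 (m = 107757 - 43 = 107714)
(219160 + z(289))/(150047 + 115956) - m = (219160 + 1)/(150047 + 115956) - 1*107714 = 219161/266003 - 107714 = -28652027981/266003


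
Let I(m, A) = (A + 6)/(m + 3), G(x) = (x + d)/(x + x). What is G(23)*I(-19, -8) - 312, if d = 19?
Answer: -57387/184 ≈ -311.89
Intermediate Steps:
G(x) = (19 + x)/(2*x) (G(x) = (x + 19)/(x + x) = (19 + x)/((2*x)) = (19 + x)*(1/(2*x)) = (19 + x)/(2*x))
I(m, A) = (6 + A)/(3 + m)
G(23)*I(-19, -8) - 312 = ((1/2)*(19 + 23)/23)*((6 - 8)/(3 - 19)) - 312 = ((1/2)*(1/23)*42)*(-2/(-16)) - 312 = 21*(-1/16*(-2))/23 - 312 = (21/23)*(1/8) - 312 = 21/184 - 312 = -57387/184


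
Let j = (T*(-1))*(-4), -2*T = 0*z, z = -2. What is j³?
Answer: 0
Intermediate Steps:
T = 0 (T = -0*(-2) = -½*0 = 0)
j = 0 (j = (0*(-1))*(-4) = 0*(-4) = 0)
j³ = 0³ = 0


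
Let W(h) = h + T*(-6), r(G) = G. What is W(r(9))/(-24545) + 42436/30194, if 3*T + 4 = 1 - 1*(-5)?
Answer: 104144065/74111173 ≈ 1.4052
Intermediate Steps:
T = 2/3 (T = -4/3 + (1 - 1*(-5))/3 = -4/3 + (1 + 5)/3 = -4/3 + (1/3)*6 = -4/3 + 2 = 2/3 ≈ 0.66667)
W(h) = -4 + h (W(h) = h + (2/3)*(-6) = h - 4 = -4 + h)
W(r(9))/(-24545) + 42436/30194 = (-4 + 9)/(-24545) + 42436/30194 = 5*(-1/24545) + 42436*(1/30194) = -1/4909 + 21218/15097 = 104144065/74111173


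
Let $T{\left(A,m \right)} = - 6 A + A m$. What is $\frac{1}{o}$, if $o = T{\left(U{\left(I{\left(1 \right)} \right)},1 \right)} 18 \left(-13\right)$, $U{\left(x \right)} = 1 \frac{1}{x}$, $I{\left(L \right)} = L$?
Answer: $\frac{1}{1170} \approx 0.0008547$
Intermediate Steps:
$U{\left(x \right)} = \frac{1}{x}$
$o = 1170$ ($o = \frac{-6 + 1}{1} \cdot 18 \left(-13\right) = 1 \left(-5\right) 18 \left(-13\right) = \left(-5\right) 18 \left(-13\right) = \left(-90\right) \left(-13\right) = 1170$)
$\frac{1}{o} = \frac{1}{1170}$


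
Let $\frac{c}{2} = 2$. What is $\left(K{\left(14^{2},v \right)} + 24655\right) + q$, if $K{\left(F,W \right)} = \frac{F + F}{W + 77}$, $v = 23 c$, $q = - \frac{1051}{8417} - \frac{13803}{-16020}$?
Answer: $\frac{187302738942673}{7596005820} \approx 24658.0$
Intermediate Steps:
$q = \frac{33114277}{44946780}$ ($q = \left(-1051\right) \frac{1}{8417} - - \frac{4601}{5340} = - \frac{1051}{8417} + \frac{4601}{5340} = \frac{33114277}{44946780} \approx 0.73674$)
$c = 4$ ($c = 2 \cdot 2 = 4$)
$v = 92$ ($v = 23 \cdot 4 = 92$)
$K{\left(F,W \right)} = \frac{2 F}{77 + W}$
$\left(K{\left(14^{2},v \right)} + 24655\right) + q = \left(\frac{2 \cdot 14^{2}}{77 + 92} + 24655\right) + \frac{33114277}{44946780} = \left(2 \cdot 196 \cdot \frac{1}{169} + 24655\right) + \frac{33114277}{44946780} = \left(\frac{392}{169} + 24655\right) + \frac{33114277}{44946780} = \frac{4167087}{169} + \frac{33114277}{44946780} = \frac{187302738942673}{7596005820}$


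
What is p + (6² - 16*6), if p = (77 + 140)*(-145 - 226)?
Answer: -80567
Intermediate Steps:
p = -80507 (p = 217*(-371) = -80507)
p + (6² - 16*6) = -80507 + (6² - 16*6) = -80507 + (36 - 1*96) = -80507 + (36 - 96) = -80507 - 60 = -80567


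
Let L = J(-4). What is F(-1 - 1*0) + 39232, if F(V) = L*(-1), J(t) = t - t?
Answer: 39232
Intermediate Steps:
J(t) = 0
L = 0
F(V) = 0 (F(V) = 0*(-1) = 0)
F(-1 - 1*0) + 39232 = 0 + 39232 = 39232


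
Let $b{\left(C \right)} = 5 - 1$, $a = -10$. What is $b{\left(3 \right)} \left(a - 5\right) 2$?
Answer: $-120$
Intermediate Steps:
$b{\left(C \right)} = 4$
$b{\left(3 \right)} \left(a - 5\right) 2 = 4 \left(-10 - 5\right) 2 = 4 \left(-15\right) 2 = \left(-60\right) 2 = -120$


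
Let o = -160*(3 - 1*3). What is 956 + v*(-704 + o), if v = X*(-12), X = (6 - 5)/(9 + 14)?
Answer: 30436/23 ≈ 1323.3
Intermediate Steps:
X = 1/23 ≈ 0.043478
o = 0 (o = -160*(3 - 3) = -160*0 = 0)
v = -12/23 (v = (1/23)*(-12) = -12/23 ≈ -0.52174)
956 + v*(-704 + o) = 956 - 12*(-704 + 0)/23 = 956 - 12/23*(-704) = 956 + 8448/23 = 30436/23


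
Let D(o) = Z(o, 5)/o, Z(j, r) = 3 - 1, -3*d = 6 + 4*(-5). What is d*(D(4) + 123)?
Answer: 1729/3 ≈ 576.33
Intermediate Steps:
d = 14/3 (d = -(6 + 4*(-5))/3 = -(6 - 20)/3 = -⅓*(-14) = 14/3 ≈ 4.6667)
Z(j, r) = 2
D(o) = 2/o
d*(D(4) + 123) = 14*(2/4 + 123)/3 = 14*(2*(¼) + 123)/3 = 14*(½ + 123)/3 = (14/3)*(247/2) = 1729/3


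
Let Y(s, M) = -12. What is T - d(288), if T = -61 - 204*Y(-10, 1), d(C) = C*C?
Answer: -80557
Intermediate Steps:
d(C) = C²
T = 2387 (T = -61 - 204*(-12) = -61 + 2448 = 2387)
T - d(288) = 2387 - 1*288² = 2387 - 1*82944 = 2387 - 82944 = -80557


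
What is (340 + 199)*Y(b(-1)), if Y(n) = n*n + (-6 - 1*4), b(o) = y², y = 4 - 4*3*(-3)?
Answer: 1379834610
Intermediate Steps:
y = 40 (y = 4 - 12*(-3) = 4 + 36 = 40)
b(o) = 1600 (b(o) = 40² = 1600)
Y(n) = -10 + n² (Y(n) = n² + (-6 - 4) = n² - 10 = -10 + n²)
(340 + 199)*Y(b(-1)) = (340 + 199)*(-10 + 1600²) = 539*(-10 + 2560000) = 539*2559990 = 1379834610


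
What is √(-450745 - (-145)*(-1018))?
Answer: I*√598355 ≈ 773.53*I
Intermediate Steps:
√(-450745 - (-145)*(-1018)) = √(-450745 - 1*147610) = √(-450745 - 147610) = √(-598355) = I*√598355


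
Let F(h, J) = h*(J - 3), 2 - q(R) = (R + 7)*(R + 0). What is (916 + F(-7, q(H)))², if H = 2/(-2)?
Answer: 776161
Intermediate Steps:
H = -1 (H = 2*(-½) = -1)
q(R) = 2 - R*(7 + R) (q(R) = 2 - (R + 7)*(R + 0) = 2 - (7 + R)*R = 2 - R*(7 + R))
F(h, J) = h*(-3 + J)
(916 + F(-7, q(H)))² = (916 - 7*(-3 + (2 - 1*(-1)² - 7*(-1))))² = (916 - 7*(-3 + (2 - 1*1 + 7)))² = (916 - 7*(-3 + (2 - 1 + 7)))² = (916 - 7*(-3 + 8))² = (916 - 7*5)² = (916 - 35)² = 881² = 776161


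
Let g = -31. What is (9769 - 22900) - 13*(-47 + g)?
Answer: -12117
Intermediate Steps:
(9769 - 22900) - 13*(-47 + g) = (9769 - 22900) - 13*(-47 - 31) = -13131 - 13*(-78) = -13131 + 1014 = -12117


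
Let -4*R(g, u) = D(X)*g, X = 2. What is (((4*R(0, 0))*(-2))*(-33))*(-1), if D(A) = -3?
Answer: 0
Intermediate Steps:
R(g, u) = 3*g/4 (R(g, u) = -(-3)*g/4 = 3*g/4)
(((4*R(0, 0))*(-2))*(-33))*(-1) = (((4*((¾)*0))*(-2))*(-33))*(-1) = (((4*0)*(-2))*(-33))*(-1) = ((0*(-2))*(-33))*(-1) = (0*(-33))*(-1) = 0*(-1) = 0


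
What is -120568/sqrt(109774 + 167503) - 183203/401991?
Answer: -183203/401991 - 17224*sqrt(277277)/39611 ≈ -229.42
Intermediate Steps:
-120568/sqrt(109774 + 167503) - 183203/401991 = -120568*sqrt(277277)/277277 - 183203*1/401991 = -17224*sqrt(277277)/39611 - 183203/401991 = -183203/401991 - 17224*sqrt(277277)/39611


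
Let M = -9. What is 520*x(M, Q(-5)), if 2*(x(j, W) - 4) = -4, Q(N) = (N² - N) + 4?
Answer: 1040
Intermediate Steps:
Q(N) = 4 + N² - N
x(j, W) = 2 (x(j, W) = 4 + (½)*(-4) = 4 - 2 = 2)
520*x(M, Q(-5)) = 520*2 = 1040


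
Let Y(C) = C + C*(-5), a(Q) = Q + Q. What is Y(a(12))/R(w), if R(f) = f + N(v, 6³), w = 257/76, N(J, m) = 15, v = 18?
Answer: -7296/1397 ≈ -5.2226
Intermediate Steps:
w = 257/76 (w = 257*(1/76) = 257/76 ≈ 3.3816)
a(Q) = 2*Q
Y(C) = -4*C (Y(C) = C - 5*C = -4*C)
R(f) = 15 + f (R(f) = f + 15 = 15 + f)
Y(a(12))/R(w) = (-8*12)/(15 + 257/76) = (-4*24)/(1397/76) = -96*76/1397 = -7296/1397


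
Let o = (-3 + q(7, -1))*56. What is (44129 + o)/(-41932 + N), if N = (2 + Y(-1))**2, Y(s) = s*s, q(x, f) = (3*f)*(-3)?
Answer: -44465/41923 ≈ -1.0606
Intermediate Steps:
q(x, f) = -9*f
Y(s) = s**2
o = 336 (o = (-3 - 9*(-1))*56 = (-3 + 9)*56 = 6*56 = 336)
N = 9 (N = (2 + (-1)**2)**2 = (2 + 1)**2 = 3**2 = 9)
(44129 + o)/(-41932 + N) = (44129 + 336)/(-41932 + 9) = 44465/(-41923) = 44465*(-1/41923) = -44465/41923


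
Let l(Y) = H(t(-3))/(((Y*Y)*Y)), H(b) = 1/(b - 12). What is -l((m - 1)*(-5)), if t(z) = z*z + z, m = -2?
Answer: 1/20250 ≈ 4.9383e-5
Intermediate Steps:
t(z) = z + z² (t(z) = z² + z = z + z²)
H(b) = 1/(-12 + b)
l(Y) = -1/(6*Y³) (l(Y) = 1/((-12 - 3*(1 - 3))*(((Y*Y)*Y))) = 1/((-12 - 3*(-2))*((Y²*Y))) = 1/((-12 + 6)*(Y³)) = 1/((-6)*Y³) = -1/(6*Y³))
-l((m - 1)*(-5)) = -(-1)/(6*((-2 - 1)*(-5))³) = -(-1)/(6*(-3*(-5))³) = -(-1)/(6*15³) = -(-1)/(6*3375) = -1*(-1/20250) = 1/20250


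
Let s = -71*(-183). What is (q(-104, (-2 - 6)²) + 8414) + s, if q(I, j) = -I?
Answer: 21511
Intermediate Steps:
s = 12993
(q(-104, (-2 - 6)²) + 8414) + s = (-1*(-104) + 8414) + 12993 = (104 + 8414) + 12993 = 8518 + 12993 = 21511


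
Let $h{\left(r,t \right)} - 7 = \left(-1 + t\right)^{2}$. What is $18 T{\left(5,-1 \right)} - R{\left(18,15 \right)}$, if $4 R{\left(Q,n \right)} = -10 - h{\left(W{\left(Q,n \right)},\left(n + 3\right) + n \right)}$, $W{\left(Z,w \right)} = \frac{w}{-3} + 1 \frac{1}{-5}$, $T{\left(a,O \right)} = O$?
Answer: $\frac{969}{4} \approx 242.25$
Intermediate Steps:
$W{\left(Z,w \right)} = - \frac{1}{5} - \frac{w}{3}$ ($W{\left(Z,w \right)} = w \left(- \frac{1}{3}\right) + 1 \left(- \frac{1}{5}\right) = - \frac{w}{3} - \frac{1}{5} = - \frac{1}{5} - \frac{w}{3}$)
$h{\left(r,t \right)} = 7 + \left(-1 + t\right)^{2}$
$R{\left(Q,n \right)} = - \frac{17}{4} - \frac{\left(2 + 2 n\right)^{2}}{4}$ ($R{\left(Q,n \right)} = \frac{-10 - \left(7 + \left(-1 + \left(\left(n + 3\right) + n\right)\right)^{2}\right)}{4} = \frac{-10 - \left(7 + \left(-1 + \left(\left(3 + n\right) + n\right)\right)^{2}\right)}{4} = \frac{-10 - \left(7 + \left(-1 + \left(3 + 2 n\right)\right)^{2}\right)}{4} = \frac{-10 - \left(7 + \left(2 + 2 n\right)^{2}\right)}{4} = \frac{-17 - \left(2 + 2 n\right)^{2}}{4} = - \frac{17}{4} - \frac{\left(2 + 2 n\right)^{2}}{4}$)
$18 T{\left(5,-1 \right)} - R{\left(18,15 \right)} = 18 \left(-1\right) - \left(- \frac{17}{4} - \left(1 + 15\right)^{2}\right) = -18 - \left(- \frac{17}{4} - 16^{2}\right) = -18 - \left(- \frac{17}{4} - 256\right) = -18 - - \frac{1041}{4} = -18 + \frac{1041}{4} = \frac{969}{4}$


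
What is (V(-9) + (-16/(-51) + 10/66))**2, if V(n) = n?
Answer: 2547216/34969 ≈ 72.842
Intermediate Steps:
(V(-9) + (-16/(-51) + 10/66))**2 = (-9 + (-16/(-51) + 10/66))**2 = (-9 + (-16*(-1/51) + 10*(1/66)))**2 = (-9 + (16/51 + 5/33))**2 = (-9 + 87/187)**2 = (-1596/187)**2 = 2547216/34969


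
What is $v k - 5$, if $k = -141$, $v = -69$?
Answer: $9724$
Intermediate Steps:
$v k - 5 = \left(-69\right) \left(-141\right) - 5 = 9729 - 5 = 9724$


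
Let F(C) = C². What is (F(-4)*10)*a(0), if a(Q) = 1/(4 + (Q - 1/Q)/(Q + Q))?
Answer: 0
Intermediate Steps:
a(Q) = 1/(4 + (Q - 1/Q)/(2*Q)) (a(Q) = 1/(4 + (Q - 1/Q)/((2*Q))) = 1/(4 + (Q - 1/Q)*(1/(2*Q))) = 1/(4 + (Q - 1/Q)/(2*Q)))
(F(-4)*10)*a(0) = ((-4)²*10)*(2*0²/(-1 + 9*0²)) = (16*10)*(2*0/(-1 + 9*0)) = 160*(2*0/(-1 + 0)) = 160*(2*0/(-1)) = 160*(2*0*(-1)) = 160*0 = 0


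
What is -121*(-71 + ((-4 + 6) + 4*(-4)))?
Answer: 10285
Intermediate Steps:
-121*(-71 + ((-4 + 6) + 4*(-4))) = -121*(-71 + (2 - 16)) = -121*(-71 - 14) = -121*(-85) = 10285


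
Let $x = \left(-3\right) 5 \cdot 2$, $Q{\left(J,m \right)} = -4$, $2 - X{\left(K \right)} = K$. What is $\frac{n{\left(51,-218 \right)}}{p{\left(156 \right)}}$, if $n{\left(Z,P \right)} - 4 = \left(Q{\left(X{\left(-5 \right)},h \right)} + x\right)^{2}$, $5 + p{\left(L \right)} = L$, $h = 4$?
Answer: $\frac{1160}{151} \approx 7.6821$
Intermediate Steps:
$X{\left(K \right)} = 2 - K$
$p{\left(L \right)} = -5 + L$
$x = -30$ ($x = \left(-15\right) 2 = -30$)
$n{\left(Z,P \right)} = 1160$ ($n{\left(Z,P \right)} = 4 + \left(-4 - 30\right)^{2} = 4 + \left(-34\right)^{2} = 4 + 1156 = 1160$)
$\frac{n{\left(51,-218 \right)}}{p{\left(156 \right)}} = \frac{1160}{-5 + 156} = \frac{1160}{151}$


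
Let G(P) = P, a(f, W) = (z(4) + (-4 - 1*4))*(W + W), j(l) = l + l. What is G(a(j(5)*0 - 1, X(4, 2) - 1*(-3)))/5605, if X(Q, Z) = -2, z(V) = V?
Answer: -8/5605 ≈ -0.0014273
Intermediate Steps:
j(l) = 2*l
a(f, W) = -8*W (a(f, W) = (4 + (-4 - 1*4))*(W + W) = (4 + (-4 - 4))*(2*W) = (4 - 8)*(2*W) = -8*W)
G(a(j(5)*0 - 1, X(4, 2) - 1*(-3)))/5605 = -8*(-2 - 1*(-3))/5605 = -8*(-2 + 3)*(1/5605) = -8*1*(1/5605) = -8*1/5605 = -8/5605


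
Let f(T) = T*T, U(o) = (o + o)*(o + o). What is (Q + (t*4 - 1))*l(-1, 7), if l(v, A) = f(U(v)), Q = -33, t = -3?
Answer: -736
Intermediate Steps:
U(o) = 4*o**2 (U(o) = (2*o)*(2*o) = 4*o**2)
f(T) = T**2
l(v, A) = 16*v**4 (l(v, A) = (4*v**2)**2 = 16*v**4)
(Q + (t*4 - 1))*l(-1, 7) = (-33 + (-3*4 - 1))*(16*(-1)**4) = (-33 + (-12 - 1))*(16*1) = (-33 - 13)*16 = -46*16 = -736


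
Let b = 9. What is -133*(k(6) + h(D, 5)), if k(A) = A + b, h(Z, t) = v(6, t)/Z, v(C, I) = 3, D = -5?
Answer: -9576/5 ≈ -1915.2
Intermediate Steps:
h(Z, t) = 3/Z
k(A) = 9 + A (k(A) = A + 9 = 9 + A)
-133*(k(6) + h(D, 5)) = -133*((9 + 6) + 3/(-5)) = -133*(15 + 3*(-⅕)) = -133*(15 - ⅗) = -133*72/5 = -9576/5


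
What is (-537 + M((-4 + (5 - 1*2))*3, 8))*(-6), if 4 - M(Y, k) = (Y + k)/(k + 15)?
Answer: 73584/23 ≈ 3199.3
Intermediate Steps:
M(Y, k) = 4 - (Y + k)/(15 + k) (M(Y, k) = 4 - (Y + k)/(k + 15) = 4 - (Y + k)/(15 + k))
(-537 + M((-4 + (5 - 1*2))*3, 8))*(-6) = (-537 + (60 - (-4 + (5 - 1*2))*3 + 3*8)/(15 + 8))*(-6) = (-537 + (60 - (-4 + (5 - 2))*3 + 24)/23)*(-6) = (-537 + (60 - (-4 + 3)*3 + 24)/23)*(-6) = (-537 + (60 - (-1)*3 + 24)/23)*(-6) = (-537 + (60 - 1*(-3) + 24)/23)*(-6) = (-537 + (60 + 3 + 24)/23)*(-6) = (-537 + (1/23)*87)*(-6) = (-537 + 87/23)*(-6) = -12264/23*(-6) = 73584/23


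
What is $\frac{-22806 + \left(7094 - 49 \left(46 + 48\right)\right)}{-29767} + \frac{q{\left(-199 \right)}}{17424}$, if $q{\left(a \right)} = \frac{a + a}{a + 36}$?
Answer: $\frac{28858621441}{42270806952} \approx 0.68271$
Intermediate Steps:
$q{\left(a \right)} = \frac{2 a}{36 + a}$
$\frac{-22806 + \left(7094 - 49 \left(46 + 48\right)\right)}{-29767} + \frac{q{\left(-199 \right)}}{17424} = \frac{-22806 + \left(7094 - 49 \left(46 + 48\right)\right)}{-29767} + \frac{2 \left(-199\right) \frac{1}{36 - 199}}{17424} = \left(-22806 + \left(7094 - 49 \cdot 94\right)\right) \left(- \frac{1}{29767}\right) + 2 \left(-199\right) \frac{1}{-163} \cdot \frac{1}{17424} = \left(-22806 + \left(7094 - 4606\right)\right) \left(- \frac{1}{29767}\right) + 2 \left(-199\right) \left(- \frac{1}{163}\right) \frac{1}{17424} = \left(-22806 + \left(7094 - 4606\right)\right) \left(- \frac{1}{29767}\right) + \frac{398}{163} \cdot \frac{1}{17424} = \left(-22806 + 2488\right) \left(- \frac{1}{29767}\right) + \frac{199}{1420056} = \left(-20318\right) \left(- \frac{1}{29767}\right) + \frac{199}{1420056} = \frac{20318}{29767} + \frac{199}{1420056} = \frac{28858621441}{42270806952}$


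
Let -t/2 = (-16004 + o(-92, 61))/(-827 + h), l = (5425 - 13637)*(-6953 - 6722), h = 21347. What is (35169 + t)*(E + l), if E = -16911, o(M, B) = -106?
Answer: 450189261275105/114 ≈ 3.9490e+12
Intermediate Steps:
l = 112299100 (l = -8212*(-13675) = 112299100)
t = 179/114 (t = -2*(-16004 - 106)/(-827 + 21347) = -(-32220)/20520 = -2*(-179/228) = 179/114 ≈ 1.5702)
(35169 + t)*(E + l) = (35169 + 179/114)*(-16911 + 112299100) = (4009445/114)*112282189 = 450189261275105/114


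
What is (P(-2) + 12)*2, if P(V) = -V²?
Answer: 16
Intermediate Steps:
(P(-2) + 12)*2 = (-1*(-2)² + 12)*2 = (-1*4 + 12)*2 = (-4 + 12)*2 = 8*2 = 16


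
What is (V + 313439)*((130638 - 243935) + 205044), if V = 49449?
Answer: 33293885336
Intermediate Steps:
(V + 313439)*((130638 - 243935) + 205044) = (49449 + 313439)*((130638 - 243935) + 205044) = 362888*(-113297 + 205044) = 362888*91747 = 33293885336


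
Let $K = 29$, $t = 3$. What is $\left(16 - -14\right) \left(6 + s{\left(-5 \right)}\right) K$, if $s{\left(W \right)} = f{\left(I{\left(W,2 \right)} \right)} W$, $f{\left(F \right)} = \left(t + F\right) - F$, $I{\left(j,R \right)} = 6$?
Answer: $-7830$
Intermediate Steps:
$f{\left(F \right)} = 3$ ($f{\left(F \right)} = \left(3 + F\right) - F = 3$)
$s{\left(W \right)} = 3 W$
$\left(16 - -14\right) \left(6 + s{\left(-5 \right)}\right) K = \left(16 - -14\right) \left(6 + 3 \left(-5\right)\right) 29 = \left(16 + 14\right) \left(6 - 15\right) 29 = 30 \left(-9\right) 29 = \left(-270\right) 29 = -7830$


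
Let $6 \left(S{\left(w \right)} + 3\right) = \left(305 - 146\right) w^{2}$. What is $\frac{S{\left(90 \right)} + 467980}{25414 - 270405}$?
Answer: $- \frac{682627}{244991} \approx -2.7863$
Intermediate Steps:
$S{\left(w \right)} = -3 + \frac{53 w^{2}}{2}$ ($S{\left(w \right)} = -3 + \frac{\left(305 - 146\right) w^{2}}{6} = -3 + \frac{159 w^{2}}{6} = -3 + \frac{53 w^{2}}{2}$)
$\frac{S{\left(90 \right)} + 467980}{25414 - 270405} = \frac{\left(-3 + \frac{53 \cdot 90^{2}}{2}\right) + 467980}{25414 - 270405} = \frac{\left(-3 + \frac{53}{2} \cdot 8100\right) + 467980}{-244991} = \left(\left(-3 + 214650\right) + 467980\right) \left(- \frac{1}{244991}\right) = \left(214647 + 467980\right) \left(- \frac{1}{244991}\right) = 682627 \left(- \frac{1}{244991}\right) = - \frac{682627}{244991}$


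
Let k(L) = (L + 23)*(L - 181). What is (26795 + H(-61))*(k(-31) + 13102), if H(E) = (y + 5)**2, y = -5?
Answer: 396512410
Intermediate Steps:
k(L) = (-181 + L)*(23 + L) (k(L) = (23 + L)*(-181 + L) = (-181 + L)*(23 + L))
H(E) = 0 (H(E) = (-5 + 5)**2 = 0**2 = 0)
(26795 + H(-61))*(k(-31) + 13102) = (26795 + 0)*((-4163 + (-31)**2 - 158*(-31)) + 13102) = 26795*((-4163 + 961 + 4898) + 13102) = 26795*(1696 + 13102) = 26795*14798 = 396512410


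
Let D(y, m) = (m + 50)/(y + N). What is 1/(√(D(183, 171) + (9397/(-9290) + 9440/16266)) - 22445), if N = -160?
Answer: -39004429678950/875454408195522803 - √27714971473013860170/875454408195522803 ≈ -4.4559e-5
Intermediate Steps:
D(y, m) = (50 + m)/(-160 + y) (D(y, m) = (m + 50)/(y - 160) = (50 + m)/(-160 + y))
1/(√(D(183, 171) + (9397/(-9290) + 9440/16266)) - 22445) = 1/(√((50 + 171)/(-160 + 183) + (9397/(-9290) + 9440/16266)) - 22445) = 1/(√(221/23 + (9397*(-1/9290) + 9440*(1/16266))) - 22445) = 1/(√((1/23)*221 + (-9397/9290 + 4720/8133)) - 22445) = 1/(√(221/23 - 32577001/75555570) - 22445) = 1/(√(15948509947/1737778110) - 22445) = 1/(√27714971473013860170/1737778110 - 22445) = 1/(-22445 + √27714971473013860170/1737778110)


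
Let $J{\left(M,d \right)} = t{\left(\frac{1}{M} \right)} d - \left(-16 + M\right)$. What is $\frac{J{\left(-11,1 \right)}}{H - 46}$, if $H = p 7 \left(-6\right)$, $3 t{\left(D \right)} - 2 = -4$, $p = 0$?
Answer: $- \frac{79}{138} \approx -0.57246$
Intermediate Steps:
$t{\left(D \right)} = - \frac{2}{3}$ ($t{\left(D \right)} = \frac{2}{3} + \frac{1}{3} \left(-4\right) = \frac{2}{3} - \frac{4}{3} = - \frac{2}{3}$)
$H = 0$ ($H = 0 \cdot 7 \left(-6\right) = 0 \left(-6\right) = 0$)
$J{\left(M,d \right)} = 16 - M - \frac{2 d}{3}$ ($J{\left(M,d \right)} = - \frac{2 d}{3} - \left(-16 + M\right) = 16 - M - \frac{2 d}{3}$)
$\frac{J{\left(-11,1 \right)}}{H - 46} = \frac{16 - -11 - \frac{2}{3}}{0 - 46} = \frac{16 + 11 - \frac{2}{3}}{-46} = \left(- \frac{1}{46}\right) \frac{79}{3} = - \frac{79}{138}$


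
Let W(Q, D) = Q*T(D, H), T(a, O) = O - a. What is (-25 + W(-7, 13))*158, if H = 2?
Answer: 8216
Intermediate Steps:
W(Q, D) = Q*(2 - D)
(-25 + W(-7, 13))*158 = (-25 - 7*(2 - 1*13))*158 = (-25 - 7*(2 - 13))*158 = (-25 - 7*(-11))*158 = (-25 + 77)*158 = 52*158 = 8216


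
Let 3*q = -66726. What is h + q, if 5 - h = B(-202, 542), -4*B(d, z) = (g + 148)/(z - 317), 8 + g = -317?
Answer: -6671159/300 ≈ -22237.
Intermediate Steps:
g = -325 (g = -8 - 317 = -325)
B(d, z) = 177/(4*(-317 + z)) (B(d, z) = -(-325 + 148)/(4*(z - 317)) = -(-177)/(4*(-317 + z)) = 177/(4*(-317 + z)))
q = -22242 (q = (1/3)*(-66726) = -22242)
h = 1441/300 (h = 5 - 177/(4*(-317 + 542)) = 5 - 177/(4*225) = 5 - 1*59/300 = 5 - 59/300 = 1441/300 ≈ 4.8033)
h + q = 1441/300 - 22242 = -6671159/300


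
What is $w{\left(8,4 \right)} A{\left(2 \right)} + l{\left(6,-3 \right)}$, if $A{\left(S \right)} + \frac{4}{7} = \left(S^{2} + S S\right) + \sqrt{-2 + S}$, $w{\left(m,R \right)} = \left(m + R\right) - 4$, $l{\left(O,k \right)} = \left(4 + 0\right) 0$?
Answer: $\frac{416}{7} \approx 59.429$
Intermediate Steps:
$l{\left(O,k \right)} = 0$ ($l{\left(O,k \right)} = 4 \cdot 0 = 0$)
$w{\left(m,R \right)} = -4 + R + m$ ($w{\left(m,R \right)} = \left(R + m\right) - 4 = -4 + R + m$)
$A{\left(S \right)} = - \frac{4}{7} + \sqrt{-2 + S} + 2 S^{2}$ ($A{\left(S \right)} = - \frac{4}{7} + \left(\left(S^{2} + S S\right) + \sqrt{-2 + S}\right) = - \frac{4}{7} + \left(\left(S^{2} + S^{2}\right) + \sqrt{-2 + S}\right) = - \frac{4}{7} + \left(2 S^{2} + \sqrt{-2 + S}\right) = - \frac{4}{7} + \left(\sqrt{-2 + S} + 2 S^{2}\right) = - \frac{4}{7} + \sqrt{-2 + S} + 2 S^{2}$)
$w{\left(8,4 \right)} A{\left(2 \right)} + l{\left(6,-3 \right)} = \left(-4 + 4 + 8\right) \left(- \frac{4}{7} + \sqrt{-2 + 2} + 2 \cdot 2^{2}\right) + 0 = 8 \left(- \frac{4}{7} + \sqrt{0} + 2 \cdot 4\right) + 0 = 8 \left(- \frac{4}{7} + 0 + 8\right) + 0 = 8 \cdot \frac{52}{7} + 0 = \frac{416}{7} + 0 = \frac{416}{7}$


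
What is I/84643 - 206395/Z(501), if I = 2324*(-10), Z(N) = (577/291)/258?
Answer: -1311604563859310/48839011 ≈ -2.6856e+7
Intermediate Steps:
Z(N) = 577/75078 (Z(N) = (577*(1/291))*(1/258) = (577/291)*(1/258) = 577/75078)
I = -23240
I/84643 - 206395/Z(501) = -23240/84643 - 206395/577/75078 = -23240*1/84643 - 206395*75078/577 = -23240/84643 - 15495723810/577 = -1311604563859310/48839011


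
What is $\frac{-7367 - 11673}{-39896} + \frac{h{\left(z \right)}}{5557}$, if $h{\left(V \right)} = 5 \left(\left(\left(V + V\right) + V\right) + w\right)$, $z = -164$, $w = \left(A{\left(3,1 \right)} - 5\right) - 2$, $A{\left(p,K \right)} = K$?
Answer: $\frac{808030}{27712759} \approx 0.029157$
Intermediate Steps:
$w = -6$ ($w = \left(1 - 5\right) - 2 = -4 - 2 = -6$)
$h{\left(V \right)} = -30 + 15 V$ ($h{\left(V \right)} = 5 \left(\left(\left(V + V\right) + V\right) - 6\right) = 5 \left(\left(2 V + V\right) - 6\right) = 5 \left(3 V - 6\right) = 5 \left(-6 + 3 V\right) = -30 + 15 V$)
$\frac{-7367 - 11673}{-39896} + \frac{h{\left(z \right)}}{5557} = \frac{-7367 - 11673}{-39896} + \frac{-30 + 15 \left(-164\right)}{5557} = \left(-19040\right) \left(- \frac{1}{39896}\right) + \left(-30 - 2460\right) \frac{1}{5557} = \frac{2380}{4987} - \frac{2490}{5557} = \frac{808030}{27712759}$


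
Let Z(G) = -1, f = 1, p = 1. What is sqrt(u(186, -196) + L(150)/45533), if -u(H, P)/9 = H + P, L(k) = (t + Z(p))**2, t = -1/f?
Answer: sqrt(186593050142)/45533 ≈ 9.4868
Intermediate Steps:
t = -1 (t = -1/1 = -1*1 = -1)
L(k) = 4 (L(k) = (-1 - 1)**2 = (-2)**2 = 4)
u(H, P) = -9*H - 9*P (u(H, P) = -9*(H + P) = -9*H - 9*P)
sqrt(u(186, -196) + L(150)/45533) = sqrt((-9*186 - 9*(-196)) + 4/45533) = sqrt((-1674 + 1764) + 4*(1/45533)) = sqrt(90 + 4/45533) = sqrt(4097974/45533) = sqrt(186593050142)/45533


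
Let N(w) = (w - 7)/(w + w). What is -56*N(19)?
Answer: -336/19 ≈ -17.684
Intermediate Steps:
N(w) = (-7 + w)/(2*w) (N(w) = (-7 + w)/((2*w)) = (-7 + w)*(1/(2*w)) = (-7 + w)/(2*w))
-56*N(19) = -28*(-7 + 19)/19 = -28*12/19 = -56*6/19 = -336/19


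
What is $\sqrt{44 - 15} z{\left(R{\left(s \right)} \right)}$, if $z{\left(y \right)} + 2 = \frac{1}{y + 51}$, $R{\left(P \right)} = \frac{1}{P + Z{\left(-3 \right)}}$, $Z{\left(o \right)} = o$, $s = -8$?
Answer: $- \frac{1109 \sqrt{29}}{560} \approx -10.665$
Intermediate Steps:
$R{\left(P \right)} = \frac{1}{-3 + P}$ ($R{\left(P \right)} = \frac{1}{P - 3} = \frac{1}{-3 + P}$)
$z{\left(y \right)} = -2 + \frac{1}{51 + y}$ ($z{\left(y \right)} = -2 + \frac{1}{y + 51} = -2 + \frac{1}{51 + y}$)
$\sqrt{44 - 15} z{\left(R{\left(s \right)} \right)} = \sqrt{44 - 15} \frac{-101 - \frac{2}{-3 - 8}}{51 + \frac{1}{-3 - 8}} = \sqrt{29} \frac{-101 - \frac{2}{-11}}{51 + \frac{1}{-11}} = \sqrt{29} \frac{-101 - - \frac{2}{11}}{51 - \frac{1}{11}} = \sqrt{29} \frac{-101 + \frac{2}{11}}{\frac{560}{11}} = \sqrt{29} \cdot \frac{11}{560} \left(- \frac{1109}{11}\right) = \sqrt{29} \left(- \frac{1109}{560}\right) = - \frac{1109 \sqrt{29}}{560}$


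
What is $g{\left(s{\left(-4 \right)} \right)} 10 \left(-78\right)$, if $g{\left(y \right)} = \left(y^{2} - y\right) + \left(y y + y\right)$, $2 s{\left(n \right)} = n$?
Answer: $-6240$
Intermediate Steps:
$s{\left(n \right)} = \frac{n}{2}$
$g{\left(y \right)} = 2 y^{2}$ ($g{\left(y \right)} = \left(y^{2} - y\right) + \left(y^{2} + y\right) = \left(y^{2} - y\right) + \left(y + y^{2}\right) = 2 y^{2}$)
$g{\left(s{\left(-4 \right)} \right)} 10 \left(-78\right) = 2 \left(\frac{1}{2} \left(-4\right)\right)^{2} \cdot 10 \left(-78\right) = 2 \left(-2\right)^{2} \cdot 10 \left(-78\right) = 2 \cdot 4 \cdot 10 \left(-78\right) = 8 \cdot 10 \left(-78\right) = 80 \left(-78\right) = -6240$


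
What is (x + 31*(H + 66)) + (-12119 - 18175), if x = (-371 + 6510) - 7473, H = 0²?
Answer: -29582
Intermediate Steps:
H = 0
x = -1334 (x = 6139 - 7473 = -1334)
(x + 31*(H + 66)) + (-12119 - 18175) = (-1334 + 31*(0 + 66)) + (-12119 - 18175) = (-1334 + 31*66) - 30294 = (-1334 + 2046) - 30294 = 712 - 30294 = -29582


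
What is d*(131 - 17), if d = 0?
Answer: 0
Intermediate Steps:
d*(131 - 17) = 0*(131 - 17) = 0*114 = 0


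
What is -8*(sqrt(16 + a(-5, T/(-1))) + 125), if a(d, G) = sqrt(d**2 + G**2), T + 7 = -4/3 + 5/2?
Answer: -1000 - 4*sqrt(576 + 30*sqrt(85))/3 ≈ -1038.9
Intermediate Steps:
T = -35/6 (T = -7 + (-4/3 + 5/2) = -7 + 7/6 = -35/6 ≈ -5.8333)
a(d, G) = sqrt(G**2 + d**2)
-8*(sqrt(16 + a(-5, T/(-1))) + 125) = -8*(sqrt(16 + sqrt((-35/6/(-1))**2 + (-5)**2)) + 125) = -8*(sqrt(16 + sqrt((-35/6*(-1))**2 + 25)) + 125) = -8*(sqrt(16 + sqrt((35/6)**2 + 25)) + 125) = -8*(sqrt(16 + sqrt(1225/36 + 25)) + 125) = -8*(sqrt(16 + sqrt(2125/36)) + 125) = -8*(sqrt(16 + 5*sqrt(85)/6) + 125) = -8*(125 + sqrt(16 + 5*sqrt(85)/6)) = -1000 - 8*sqrt(16 + 5*sqrt(85)/6)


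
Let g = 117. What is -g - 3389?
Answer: -3506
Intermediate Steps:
-g - 3389 = -1*117 - 3389 = -117 - 3389 = -3506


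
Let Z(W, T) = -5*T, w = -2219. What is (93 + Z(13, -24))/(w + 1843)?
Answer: -213/376 ≈ -0.56649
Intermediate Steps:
(93 + Z(13, -24))/(w + 1843) = (93 - 5*(-24))/(-2219 + 1843) = (93 + 120)/(-376) = 213*(-1/376) = -213/376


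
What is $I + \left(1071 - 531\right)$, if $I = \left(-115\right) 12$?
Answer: $-840$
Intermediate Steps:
$I = -1380$
$I + \left(1071 - 531\right) = -1380 + \left(1071 - 531\right) = -1380 + 540 = -840$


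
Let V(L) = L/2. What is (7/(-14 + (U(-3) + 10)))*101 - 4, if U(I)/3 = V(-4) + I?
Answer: -783/19 ≈ -41.211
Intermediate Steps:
V(L) = L/2 (V(L) = L*(½) = L/2)
U(I) = -6 + 3*I (U(I) = 3*((½)*(-4) + I) = 3*(-2 + I) = -6 + 3*I)
(7/(-14 + (U(-3) + 10)))*101 - 4 = (7/(-14 + ((-6 + 3*(-3)) + 10)))*101 - 4 = (7/(-14 + ((-6 - 9) + 10)))*101 - 4 = (7/(-14 + (-15 + 10)))*101 - 4 = (7/(-14 - 5))*101 - 4 = (7/(-19))*101 - 4 = (7*(-1/19))*101 - 4 = -7/19*101 - 4 = -707/19 - 4 = -783/19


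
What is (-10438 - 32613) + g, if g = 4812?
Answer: -38239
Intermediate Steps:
(-10438 - 32613) + g = (-10438 - 32613) + 4812 = -43051 + 4812 = -38239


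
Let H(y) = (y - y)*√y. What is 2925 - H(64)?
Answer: 2925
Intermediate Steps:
H(y) = 0 (H(y) = 0*√y = 0)
2925 - H(64) = 2925 - 1*0 = 2925 + 0 = 2925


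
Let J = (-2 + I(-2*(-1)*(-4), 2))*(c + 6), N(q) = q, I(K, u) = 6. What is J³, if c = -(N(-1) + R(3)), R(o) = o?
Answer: 4096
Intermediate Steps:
c = -2 (c = -(-1 + 3) = -1*2 = -2)
J = 16 (J = (-2 + 6)*(-2 + 6) = 4*4 = 16)
J³ = 16³ = 4096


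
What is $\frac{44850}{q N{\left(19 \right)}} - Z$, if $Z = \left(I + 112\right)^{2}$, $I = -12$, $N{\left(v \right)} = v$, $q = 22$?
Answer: $- \frac{2067575}{209} \approx -9892.7$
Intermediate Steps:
$Z = 10000$ ($Z = \left(-12 + 112\right)^{2} = 100^{2} = 10000$)
$\frac{44850}{q N{\left(19 \right)}} - Z = \frac{44850}{22 \cdot 19} - 10000 = \frac{44850}{418} - 10000 = 44850 \cdot \frac{1}{418} - 10000 = \frac{22425}{209} - 10000 = - \frac{2067575}{209}$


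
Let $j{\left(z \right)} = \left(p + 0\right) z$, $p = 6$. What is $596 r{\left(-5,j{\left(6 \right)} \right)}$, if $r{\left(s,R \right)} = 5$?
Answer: $2980$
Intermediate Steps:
$j{\left(z \right)} = 6 z$ ($j{\left(z \right)} = \left(6 + 0\right) z = 6 z$)
$596 r{\left(-5,j{\left(6 \right)} \right)} = 596 \cdot 5 = 2980$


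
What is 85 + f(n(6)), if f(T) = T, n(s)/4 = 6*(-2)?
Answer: 37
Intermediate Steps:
n(s) = -48 (n(s) = 4*(6*(-2)) = 4*(-12) = -48)
85 + f(n(6)) = 85 - 48 = 37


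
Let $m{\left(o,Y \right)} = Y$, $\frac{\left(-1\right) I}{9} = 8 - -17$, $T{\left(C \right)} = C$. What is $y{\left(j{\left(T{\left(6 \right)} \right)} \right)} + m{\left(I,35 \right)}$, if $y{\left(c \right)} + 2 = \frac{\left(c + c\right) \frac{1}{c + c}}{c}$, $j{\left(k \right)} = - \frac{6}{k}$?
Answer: $32$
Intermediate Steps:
$I = -225$ ($I = - 9 \left(8 - -17\right) = - 9 \left(8 + 17\right) = \left(-9\right) 25 = -225$)
$y{\left(c \right)} = -2 + \frac{1}{c}$ ($y{\left(c \right)} = -2 + \frac{\left(c + c\right) \frac{1}{c + c}}{c} = -2 + \frac{2 c \frac{1}{2 c}}{c} = -2 + 1 \frac{1}{c} = -2 + \frac{1}{c}$)
$y{\left(j{\left(T{\left(6 \right)} \right)} \right)} + m{\left(I,35 \right)} = \left(-2 + \frac{1}{\left(-6\right) \frac{1}{6}}\right) + 35 = \left(-2 + \frac{1}{-1}\right) + 35 = \left(-2 - 1\right) + 35 = -3 + 35 = 32$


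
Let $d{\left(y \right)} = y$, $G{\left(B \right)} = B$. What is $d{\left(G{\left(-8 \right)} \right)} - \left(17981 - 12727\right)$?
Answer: $-5262$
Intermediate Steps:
$d{\left(G{\left(-8 \right)} \right)} - \left(17981 - 12727\right) = -8 - \left(17981 - 12727\right) = -8 - 5254 = -5262$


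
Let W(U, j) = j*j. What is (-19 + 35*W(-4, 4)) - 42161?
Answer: -41620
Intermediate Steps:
W(U, j) = j**2
(-19 + 35*W(-4, 4)) - 42161 = (-19 + 35*4**2) - 42161 = (-19 + 35*16) - 42161 = (-19 + 560) - 42161 = 541 - 42161 = -41620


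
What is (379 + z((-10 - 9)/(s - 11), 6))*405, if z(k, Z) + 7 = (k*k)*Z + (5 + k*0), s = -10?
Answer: 7579035/49 ≈ 1.5467e+5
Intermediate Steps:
z(k, Z) = -2 + Z*k² (z(k, Z) = -7 + ((k*k)*Z + (5 + k*0)) = -7 + (k²*Z + (5 + 0)) = -7 + (Z*k² + 5) = -7 + (5 + Z*k²) = -2 + Z*k²)
(379 + z((-10 - 9)/(s - 11), 6))*405 = (379 + (-2 + 6*((-10 - 9)/(-10 - 11))²))*405 = (379 + (-2 + 6*(-19/(-21))²))*405 = (379 + (-2 + 6*(-19*(-1/21))²))*405 = (379 + (-2 + 6*(19/21)²))*405 = (379 + (-2 + 6*(361/441)))*405 = (379 + (-2 + 722/147))*405 = (379 + 428/147)*405 = (56141/147)*405 = 7579035/49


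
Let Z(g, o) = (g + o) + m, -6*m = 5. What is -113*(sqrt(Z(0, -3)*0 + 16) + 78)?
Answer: -9266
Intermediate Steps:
m = -5/6 (m = -1/6*5 = -5/6 ≈ -0.83333)
Z(g, o) = -5/6 + g + o (Z(g, o) = (g + o) - 5/6 = -5/6 + g + o)
-113*(sqrt(Z(0, -3)*0 + 16) + 78) = -113*(sqrt((-5/6 + 0 - 3)*0 + 16) + 78) = -113*(sqrt(-23/6*0 + 16) + 78) = -113*(sqrt(0 + 16) + 78) = -113*(sqrt(16) + 78) = -113*(4 + 78) = -113*82 = -9266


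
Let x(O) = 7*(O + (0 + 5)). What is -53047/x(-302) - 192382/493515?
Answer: 260399273/10363815 ≈ 25.126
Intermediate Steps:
x(O) = 35 + 7*O (x(O) = 7*(O + 5) = 7*(5 + O) = 35 + 7*O)
-53047/x(-302) - 192382/493515 = -53047/(35 + 7*(-302)) - 192382/493515 = -53047/(35 - 2114) - 192382*1/493515 = -53047/(-2079) - 192382/493515 = -53047*(-1/2079) - 192382/493515 = 53047/2079 - 192382/493515 = 260399273/10363815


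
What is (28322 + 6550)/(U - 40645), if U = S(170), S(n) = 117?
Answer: -4359/5066 ≈ -0.86044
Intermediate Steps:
U = 117
(28322 + 6550)/(U - 40645) = (28322 + 6550)/(117 - 40645) = 34872/(-40528) = 34872*(-1/40528) = -4359/5066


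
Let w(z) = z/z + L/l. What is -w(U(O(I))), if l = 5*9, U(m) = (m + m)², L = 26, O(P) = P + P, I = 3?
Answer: -71/45 ≈ -1.5778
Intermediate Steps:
O(P) = 2*P
U(m) = 4*m² (U(m) = (2*m)² = 4*m²)
l = 45
w(z) = 71/45 (w(z) = z/z + 26/45 = 1 + 26*(1/45) = 1 + 26/45 = 71/45)
-w(U(O(I))) = -1*71/45 = -71/45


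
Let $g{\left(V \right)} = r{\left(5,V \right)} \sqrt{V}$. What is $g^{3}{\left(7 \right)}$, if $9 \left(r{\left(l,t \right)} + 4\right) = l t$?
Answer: $- \frac{7 \sqrt{7}}{729} \approx -0.025405$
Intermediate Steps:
$r{\left(l,t \right)} = -4 + \frac{l t}{9}$
$g{\left(V \right)} = \sqrt{V} \left(-4 + \frac{5 V}{9}\right)$ ($g{\left(V \right)} = \left(-4 + \frac{1}{9} \cdot 5 V\right) \sqrt{V} = \left(-4 + \frac{5 V}{9}\right) \sqrt{V} = \sqrt{V} \left(-4 + \frac{5 V}{9}\right)$)
$g^{3}{\left(7 \right)} = \left(\frac{\sqrt{7} \left(-36 + 5 \cdot 7\right)}{9}\right)^{3} = \left(\frac{\sqrt{7} \left(-36 + 35\right)}{9}\right)^{3} = \left(\frac{1}{9} \sqrt{7} \left(-1\right)\right)^{3} = \left(- \frac{\sqrt{7}}{9}\right)^{3} = - \frac{7 \sqrt{7}}{729}$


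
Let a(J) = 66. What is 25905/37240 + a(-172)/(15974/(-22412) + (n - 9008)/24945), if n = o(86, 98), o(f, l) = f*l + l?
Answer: -136349582761293/1524136428136 ≈ -89.460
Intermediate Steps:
o(f, l) = l + f*l
n = 8526 (n = 98*(1 + 86) = 98*87 = 8526)
25905/37240 + a(-172)/(15974/(-22412) + (n - 9008)/24945) = 25905/37240 + 66/(15974/(-22412) + (8526 - 9008)/24945) = 25905*(1/37240) + 66/(15974*(-1/22412) - 482*1/24945) = 5181/7448 + 66/(-7987/11206 - 482/24945) = 5181/7448 + 66/(-204637007/279533670) = 5181/7448 + 66*(-279533670/204637007) = 5181/7448 - 18449222220/204637007 = -136349582761293/1524136428136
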